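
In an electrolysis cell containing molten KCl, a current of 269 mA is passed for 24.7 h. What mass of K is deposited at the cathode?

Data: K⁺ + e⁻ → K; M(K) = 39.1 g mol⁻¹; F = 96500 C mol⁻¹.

9.69 g

Q = I·t = 0.2690 A × 88920 s = 23920 C.
n(e⁻) = Q/F = 23920 / 96500 = 0.2479 mol.
K⁺ + e⁻ → K, so n(K) = n(e⁻)/1 = 0.2479 mol.
m = n·M = 0.2479 × 39.1 = 9.69 g.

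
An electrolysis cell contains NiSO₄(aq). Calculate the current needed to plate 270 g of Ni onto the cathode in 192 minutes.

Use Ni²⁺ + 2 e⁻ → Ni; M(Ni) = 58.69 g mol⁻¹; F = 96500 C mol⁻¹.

77.1 A

n(Ni) = 270 / 58.69 = 4.600 mol.
n(e⁻) = 2 × 4.600 = 9.201 mol.
Q = n(e⁻)·F = 9.201 × 96500 = 887900 C.
I = Q/t = 887900 / 11520 s = 77.1 A.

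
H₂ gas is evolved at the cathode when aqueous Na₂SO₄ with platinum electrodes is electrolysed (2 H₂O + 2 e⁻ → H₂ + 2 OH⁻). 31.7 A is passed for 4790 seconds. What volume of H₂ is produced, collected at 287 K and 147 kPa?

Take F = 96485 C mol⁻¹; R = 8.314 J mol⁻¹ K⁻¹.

Q = I·t = 31.70 A × 4790.0 s = 151800 C.
n(e⁻) = Q/F = 151800 / 96485 = 1.574 mol.
2 electrons are transferred per H₂ molecule, so n(H₂) = 1.574 / 2 = 0.7869 mol.
V = nRT/P = (0.7869 × 8.314 × 287) / (147 × 10³ Pa) = 0.0128 m³ = 12.8 L.

12.8 L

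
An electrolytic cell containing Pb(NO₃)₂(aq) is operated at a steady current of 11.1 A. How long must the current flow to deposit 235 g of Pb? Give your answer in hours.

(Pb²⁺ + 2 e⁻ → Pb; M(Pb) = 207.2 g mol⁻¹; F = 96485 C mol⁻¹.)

5.48 h

n(Pb) = m/M = 235 / 207.2 = 1.134 mol.
Each Pb atom requires 2 electrons, so n(e⁻) = 2 × 1.134 = 2.268 mol.
Q = n(e⁻)·F = 2.268 × 96485 = 218900 C.
t = Q/I = 218900 / 11.10 A = 19720 s = 5.48 h.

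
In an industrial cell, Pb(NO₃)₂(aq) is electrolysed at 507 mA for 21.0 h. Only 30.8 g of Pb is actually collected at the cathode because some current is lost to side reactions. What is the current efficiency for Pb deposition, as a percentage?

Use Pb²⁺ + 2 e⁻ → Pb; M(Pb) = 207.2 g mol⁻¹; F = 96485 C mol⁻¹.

74.8 %

Q = I·t = 0.5070 × 75600 = 38330 C; n(e⁻) = 38330/96485 = 0.3973 mol.
Theoretical n(Pb) = n(e⁻)/2 = 0.1986 mol, i.e. m_theo = 0.1986 × 207.2 = 41.16 g.
Efficiency = m_actual / m_theo = 30.8 / 41.16 = 74.8 %.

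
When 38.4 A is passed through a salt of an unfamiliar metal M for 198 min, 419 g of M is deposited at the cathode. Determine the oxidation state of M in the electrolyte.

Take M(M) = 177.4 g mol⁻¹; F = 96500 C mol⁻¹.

Q = I·t = 38.40 A × 11880 s = 456200 C, so n(e⁻) = 456200/96500 = 4.727 mol.
n(M) deposited = 419 / 177.4 = 2.362 mol.
Electrons per atom = n(e⁻)/n(M) = 4.727 / 2.362 = 2.00 ≈ 2, so the ion is M²⁺.

+2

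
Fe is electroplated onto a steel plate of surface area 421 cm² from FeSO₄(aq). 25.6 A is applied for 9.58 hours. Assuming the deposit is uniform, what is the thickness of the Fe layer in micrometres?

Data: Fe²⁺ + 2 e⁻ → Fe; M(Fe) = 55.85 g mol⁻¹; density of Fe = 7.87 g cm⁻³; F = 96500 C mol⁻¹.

Q = I·t = 25.60 × 34488 = 882900 C; n(e⁻) = 9.149 mol.
n(Fe) = n(e⁻)/2 = 4.575 mol, so m = 4.575 × 55.85 = 255.5 g.
Volume = m/ρ = 255.5 / 7.87 = 32.46 cm³.
Thickness = V/A = 32.46 / 421 = 0.0771 cm = 771 μm.

771 μm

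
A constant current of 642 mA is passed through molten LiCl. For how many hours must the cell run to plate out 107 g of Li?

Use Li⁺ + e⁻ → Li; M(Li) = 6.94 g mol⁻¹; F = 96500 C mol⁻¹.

644 h

n(Li) = m/M = 107 / 6.94 = 15.42 mol.
Each Li atom requires 1 electron, so n(e⁻) = 1 × 15.42 = 15.42 mol.
Q = n(e⁻)·F = 15.42 × 96500 = 1488000 C.
t = Q/I = 1488000 / 0.6420 A = 2317000 s = 644 h.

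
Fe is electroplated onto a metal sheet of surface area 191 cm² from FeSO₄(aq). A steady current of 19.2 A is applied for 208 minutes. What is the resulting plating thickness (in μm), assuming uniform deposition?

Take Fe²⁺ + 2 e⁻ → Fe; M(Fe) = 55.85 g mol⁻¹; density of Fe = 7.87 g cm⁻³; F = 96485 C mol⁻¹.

461 μm

Q = I·t = 19.20 × 12480 = 239600 C; n(e⁻) = 2.483 mol.
n(Fe) = n(e⁻)/2 = 1.242 mol, so m = 1.242 × 55.85 = 69.35 g.
Volume = m/ρ = 69.35 / 7.87 = 8.812 cm³.
Thickness = V/A = 8.812 / 191 = 0.0461 cm = 461 μm.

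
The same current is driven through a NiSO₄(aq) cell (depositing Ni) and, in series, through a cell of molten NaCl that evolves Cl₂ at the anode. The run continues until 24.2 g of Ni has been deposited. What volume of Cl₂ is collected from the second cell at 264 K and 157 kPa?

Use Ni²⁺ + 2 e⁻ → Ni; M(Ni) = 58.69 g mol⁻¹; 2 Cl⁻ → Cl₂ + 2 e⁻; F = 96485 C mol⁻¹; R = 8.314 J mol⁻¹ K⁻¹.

5.76 L

n(Ni) = 24.2 / 58.69 = 0.4123 mol, so n(e⁻) = 2 × 0.4123 = 0.8247 mol.
The cells are in series, so the same 0.8247 mol of electrons passes through the second cell.
2 Cl⁻ → Cl₂ + 2 e⁻ — 2 mol e⁻ per mol Cl₂, so n(Cl₂) = 0.8247/2 = 0.4123 mol.
V = nRT/P = (0.4123 × 8.314 × 264) / (157 × 10³) = 0.00576 m³ = 5.76 L.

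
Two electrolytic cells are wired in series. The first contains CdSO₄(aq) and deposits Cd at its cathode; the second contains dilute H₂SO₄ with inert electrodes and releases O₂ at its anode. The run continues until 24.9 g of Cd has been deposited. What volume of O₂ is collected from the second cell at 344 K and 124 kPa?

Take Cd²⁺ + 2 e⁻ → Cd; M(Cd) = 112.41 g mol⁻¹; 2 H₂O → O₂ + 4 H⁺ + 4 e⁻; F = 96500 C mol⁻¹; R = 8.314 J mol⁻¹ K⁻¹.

2.55 L

n(Cd) = 24.9 / 112.41 = 0.2215 mol, so n(e⁻) = 2 × 0.2215 = 0.4430 mol.
The cells are in series, so the same 0.4430 mol of electrons passes through the second cell.
2 H₂O → O₂ + 4 H⁺ + 4 e⁻ — 4 mol e⁻ per mol O₂, so n(O₂) = 0.4430/4 = 0.1108 mol.
V = nRT/P = (0.1108 × 8.314 × 344) / (124 × 10³) = 0.00255 m³ = 2.55 L.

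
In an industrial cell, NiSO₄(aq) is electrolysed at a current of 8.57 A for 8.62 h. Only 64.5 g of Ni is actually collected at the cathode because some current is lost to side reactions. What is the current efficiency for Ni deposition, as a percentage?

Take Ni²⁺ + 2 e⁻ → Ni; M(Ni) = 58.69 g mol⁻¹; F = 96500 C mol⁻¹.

Q = I·t = 8.570 × 31032 = 265900 C; n(e⁻) = 265900/96500 = 2.756 mol.
Theoretical n(Ni) = n(e⁻)/2 = 1.378 mol, i.e. m_theo = 1.378 × 58.69 = 80.87 g.
Efficiency = m_actual / m_theo = 64.5 / 80.87 = 79.8 %.

79.8 %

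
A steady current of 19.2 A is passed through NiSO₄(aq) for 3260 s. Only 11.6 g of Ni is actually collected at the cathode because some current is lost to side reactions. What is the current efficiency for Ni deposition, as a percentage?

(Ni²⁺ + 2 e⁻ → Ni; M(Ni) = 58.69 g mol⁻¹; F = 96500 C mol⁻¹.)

60.9 %

Q = I·t = 19.20 × 3260.0 = 62590 C; n(e⁻) = 62590/96500 = 0.6486 mol.
Theoretical n(Ni) = n(e⁻)/2 = 0.3243 mol, i.e. m_theo = 0.3243 × 58.69 = 19.03 g.
Efficiency = m_actual / m_theo = 11.6 / 19.03 = 60.9 %.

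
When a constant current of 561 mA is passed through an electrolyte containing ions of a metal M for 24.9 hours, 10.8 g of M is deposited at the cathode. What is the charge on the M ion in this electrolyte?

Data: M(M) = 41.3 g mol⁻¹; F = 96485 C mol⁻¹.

Q = I·t = 0.5610 A × 89640 s = 50290 C, so n(e⁻) = 50290/96485 = 0.5212 mol.
n(M) deposited = 10.8 / 41.3 = 0.2615 mol.
Electrons per atom = n(e⁻)/n(M) = 0.5212 / 0.2615 = 1.99 ≈ 2, so the ion is M²⁺.

+2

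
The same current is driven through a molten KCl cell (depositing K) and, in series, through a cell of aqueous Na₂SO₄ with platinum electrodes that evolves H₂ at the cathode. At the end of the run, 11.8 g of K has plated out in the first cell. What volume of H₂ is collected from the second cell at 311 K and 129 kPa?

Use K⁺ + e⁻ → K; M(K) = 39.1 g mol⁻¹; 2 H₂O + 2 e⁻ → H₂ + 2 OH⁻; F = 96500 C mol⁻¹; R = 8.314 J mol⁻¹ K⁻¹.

3.02 L

n(K) = 11.8 / 39.1 = 0.3018 mol, so n(e⁻) = 1 × 0.3018 = 0.3018 mol.
The cells are in series, so the same 0.3018 mol of electrons passes through the second cell.
2 H₂O + 2 e⁻ → H₂ + 2 OH⁻ — 2 mol e⁻ per mol H₂, so n(H₂) = 0.3018/2 = 0.1509 mol.
V = nRT/P = (0.1509 × 8.314 × 311) / (129 × 10³) = 0.00302 m³ = 3.02 L.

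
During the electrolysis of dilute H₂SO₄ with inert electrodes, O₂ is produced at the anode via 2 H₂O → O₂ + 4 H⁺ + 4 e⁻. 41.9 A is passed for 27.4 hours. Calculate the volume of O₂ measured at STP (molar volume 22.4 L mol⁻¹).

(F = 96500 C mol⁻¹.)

240 L

Q = I·t = 41.90 A × 98640 s = 4133000 C.
n(e⁻) = Q/F = 4133000 / 96500 = 42.83 mol.
4 electrons are transferred per O₂ molecule, so n(O₂) = 42.83 / 4 = 10.71 mol.
V = n × V_m = 10.71 × 22.4 = 240 L.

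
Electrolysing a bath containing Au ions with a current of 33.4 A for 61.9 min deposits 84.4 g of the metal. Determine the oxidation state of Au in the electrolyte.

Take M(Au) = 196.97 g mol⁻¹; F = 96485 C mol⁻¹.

Q = I·t = 33.40 A × 3714.0 s = 124000 C, so n(e⁻) = 124000/96485 = 1.286 mol.
n(Au) deposited = 84.4 / 196.97 = 0.4285 mol.
Electrons per atom = n(e⁻)/n(Au) = 1.286 / 0.4285 = 3.00 ≈ 3, so the ion is Au³⁺.

+3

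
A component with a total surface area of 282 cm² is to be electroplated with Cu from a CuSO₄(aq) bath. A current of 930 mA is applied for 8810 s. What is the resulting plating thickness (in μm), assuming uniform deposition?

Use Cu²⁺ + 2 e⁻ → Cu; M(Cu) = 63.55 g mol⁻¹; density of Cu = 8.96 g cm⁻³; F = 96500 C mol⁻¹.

10.7 μm

Q = I·t = 0.9300 × 8810.0 = 8193 C; n(e⁻) = 0.08490 mol.
n(Cu) = n(e⁻)/2 = 0.04245 mol, so m = 0.04245 × 63.55 = 2.698 g.
Volume = m/ρ = 2.698 / 8.96 = 0.3011 cm³.
Thickness = V/A = 0.3011 / 282 = 0.00107 cm = 10.7 μm.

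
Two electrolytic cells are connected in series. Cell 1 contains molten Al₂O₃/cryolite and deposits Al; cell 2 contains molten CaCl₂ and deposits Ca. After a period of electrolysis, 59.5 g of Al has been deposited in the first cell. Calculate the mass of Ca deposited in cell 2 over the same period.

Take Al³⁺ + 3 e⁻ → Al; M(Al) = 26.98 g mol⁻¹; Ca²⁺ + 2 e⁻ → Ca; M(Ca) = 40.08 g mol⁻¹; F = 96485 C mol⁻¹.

n(Al) = 59.5 / 26.98 = 2.205 mol.
Since Al³⁺ + 3 e⁻ → Al, n(e⁻) passed = 3 × 2.205 = 6.616 mol.
Cells in series carry the same charge, so the same 6.616 mol of electrons passes through cell 2.
Ca²⁺ + 2 e⁻ → Ca, so n(Ca) = 6.616 / 2 = 3.308 mol.
m(Ca) = 3.308 × 40.08 = 133 g.

133 g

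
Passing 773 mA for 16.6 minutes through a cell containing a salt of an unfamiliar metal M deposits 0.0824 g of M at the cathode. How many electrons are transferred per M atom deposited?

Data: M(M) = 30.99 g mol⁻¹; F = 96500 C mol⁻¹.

3

Q = I·t = 0.7730 A × 996.00 s = 769.9 C, so n(e⁻) = 769.9/96500 = 0.007978 mol.
n(M) deposited = 0.0824 / 30.99 = 0.002659 mol.
Electrons per atom = n(e⁻)/n(M) = 0.007978 / 0.002659 = 3.00 ≈ 3, so the ion is M³⁺.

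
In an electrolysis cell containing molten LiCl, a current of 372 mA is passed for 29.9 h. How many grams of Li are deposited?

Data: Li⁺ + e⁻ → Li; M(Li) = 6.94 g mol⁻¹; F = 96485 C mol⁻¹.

2.88 g

Q = I·t = 0.3720 A × 107640 s = 40040 C.
n(e⁻) = Q/F = 40040 / 96485 = 0.4150 mol.
Li⁺ + e⁻ → Li, so n(Li) = n(e⁻)/1 = 0.4150 mol.
m = n·M = 0.4150 × 6.94 = 2.88 g.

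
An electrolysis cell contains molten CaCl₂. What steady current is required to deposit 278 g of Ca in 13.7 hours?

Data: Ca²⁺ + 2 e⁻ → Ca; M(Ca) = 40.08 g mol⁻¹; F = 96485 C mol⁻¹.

n(Ca) = 278 / 40.08 = 6.936 mol.
n(e⁻) = 2 × 6.936 = 13.87 mol.
Q = n(e⁻)·F = 13.87 × 96485 = 1338000 C.
I = Q/t = 1338000 / 49320 s = 27.1 A.

27.1 A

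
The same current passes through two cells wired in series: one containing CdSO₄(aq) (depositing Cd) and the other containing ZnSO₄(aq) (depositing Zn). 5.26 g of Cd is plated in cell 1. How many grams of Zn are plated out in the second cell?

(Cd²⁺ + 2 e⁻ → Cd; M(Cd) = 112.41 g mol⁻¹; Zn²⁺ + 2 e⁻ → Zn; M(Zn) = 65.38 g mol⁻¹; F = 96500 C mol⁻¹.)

n(Cd) = 5.26 / 112.41 = 0.04679 mol.
Since Cd²⁺ + 2 e⁻ → Cd, n(e⁻) passed = 2 × 0.04679 = 0.09359 mol.
Cells in series carry the same charge, so the same 0.09359 mol of electrons passes through cell 2.
Zn²⁺ + 2 e⁻ → Zn, so n(Zn) = 0.09359 / 2 = 0.04679 mol.
m(Zn) = 0.04679 × 65.38 = 3.06 g.

3.06 g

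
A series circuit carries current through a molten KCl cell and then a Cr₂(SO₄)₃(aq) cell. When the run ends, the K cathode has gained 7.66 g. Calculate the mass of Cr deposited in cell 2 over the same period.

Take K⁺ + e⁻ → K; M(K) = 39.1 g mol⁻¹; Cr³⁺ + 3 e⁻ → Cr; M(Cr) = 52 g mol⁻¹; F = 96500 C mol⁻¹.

3.40 g

n(K) = 7.66 / 39.1 = 0.1959 mol.
Since K⁺ + e⁻ → K, n(e⁻) passed = 1 × 0.1959 = 0.1959 mol.
Cells in series carry the same charge, so the same 0.1959 mol of electrons passes through cell 2.
Cr³⁺ + 3 e⁻ → Cr, so n(Cr) = 0.1959 / 3 = 0.06530 mol.
m(Cr) = 0.06530 × 52 = 3.40 g.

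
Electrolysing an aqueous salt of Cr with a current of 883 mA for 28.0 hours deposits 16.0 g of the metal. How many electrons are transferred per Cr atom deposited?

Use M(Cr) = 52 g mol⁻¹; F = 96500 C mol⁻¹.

3

Q = I·t = 0.8830 A × 100800 s = 89010 C, so n(e⁻) = 89010/96500 = 0.9223 mol.
n(Cr) deposited = 16.0 / 52 = 0.3077 mol.
Electrons per atom = n(e⁻)/n(Cr) = 0.9223 / 0.3077 = 3.00 ≈ 3, so the ion is Cr³⁺.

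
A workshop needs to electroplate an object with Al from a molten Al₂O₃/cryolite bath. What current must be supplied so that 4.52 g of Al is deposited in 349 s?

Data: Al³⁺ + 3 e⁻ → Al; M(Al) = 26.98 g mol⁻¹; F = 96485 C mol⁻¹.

n(Al) = 4.52 / 26.98 = 0.1675 mol.
n(e⁻) = 3 × 0.1675 = 0.5026 mol.
Q = n(e⁻)·F = 0.5026 × 96485 = 48490 C.
I = Q/t = 48490 / 349.00 s = 139 A.

139 A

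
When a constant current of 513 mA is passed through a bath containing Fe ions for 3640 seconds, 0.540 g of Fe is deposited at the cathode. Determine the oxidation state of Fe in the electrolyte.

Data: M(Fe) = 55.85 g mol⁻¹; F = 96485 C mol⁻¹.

+2

Q = I·t = 0.5130 A × 3640.0 s = 1867 C, so n(e⁻) = 1867/96485 = 0.01935 mol.
n(Fe) deposited = 0.540 / 55.85 = 0.009669 mol.
Electrons per atom = n(e⁻)/n(Fe) = 0.01935 / 0.009669 = 2.00 ≈ 2, so the ion is Fe²⁺.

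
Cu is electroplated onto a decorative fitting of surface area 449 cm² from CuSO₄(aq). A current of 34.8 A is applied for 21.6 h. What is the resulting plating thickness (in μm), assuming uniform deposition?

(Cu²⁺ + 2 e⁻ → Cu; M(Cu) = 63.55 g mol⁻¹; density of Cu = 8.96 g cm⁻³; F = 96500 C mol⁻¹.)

2210 μm

Q = I·t = 34.80 × 77760 = 2706000 C; n(e⁻) = 28.04 mol.
n(Cu) = n(e⁻)/2 = 14.02 mol, so m = 14.02 × 63.55 = 891.0 g.
Volume = m/ρ = 891.0 / 8.96 = 99.45 cm³.
Thickness = V/A = 99.45 / 449 = 0.221 cm = 2210 μm.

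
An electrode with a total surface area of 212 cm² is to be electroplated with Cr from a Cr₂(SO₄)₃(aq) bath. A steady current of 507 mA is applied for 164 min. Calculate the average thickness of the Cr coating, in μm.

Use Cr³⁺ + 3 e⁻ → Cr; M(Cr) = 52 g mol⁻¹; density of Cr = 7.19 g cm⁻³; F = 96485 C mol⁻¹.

Q = I·t = 0.5070 × 9840.0 = 4989 C; n(e⁻) = 0.05171 mol.
n(Cr) = n(e⁻)/3 = 0.01724 mol, so m = 0.01724 × 52 = 0.8962 g.
Volume = m/ρ = 0.8962 / 7.19 = 0.1247 cm³.
Thickness = V/A = 0.1247 / 212 = 5.88 × 10⁻⁴ cm = 5.88 μm.

5.88 μm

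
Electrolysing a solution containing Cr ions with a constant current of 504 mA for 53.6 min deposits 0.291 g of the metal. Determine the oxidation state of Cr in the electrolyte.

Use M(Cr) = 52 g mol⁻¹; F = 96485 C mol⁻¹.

Q = I·t = 0.5040 A × 3216.0 s = 1621 C, so n(e⁻) = 1621/96485 = 0.01680 mol.
n(Cr) deposited = 0.291 / 52 = 0.005596 mol.
Electrons per atom = n(e⁻)/n(Cr) = 0.01680 / 0.005596 = 3.00 ≈ 3, so the ion is Cr³⁺.

+3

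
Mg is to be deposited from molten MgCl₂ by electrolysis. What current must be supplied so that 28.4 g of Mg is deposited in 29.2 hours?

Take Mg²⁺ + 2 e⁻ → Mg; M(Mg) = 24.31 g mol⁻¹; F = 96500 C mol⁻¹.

n(Mg) = 28.4 / 24.31 = 1.168 mol.
n(e⁻) = 2 × 1.168 = 2.336 mol.
Q = n(e⁻)·F = 2.336 × 96500 = 225500 C.
I = Q/t = 225500 / 105120 s = 2.14 A.

2.14 A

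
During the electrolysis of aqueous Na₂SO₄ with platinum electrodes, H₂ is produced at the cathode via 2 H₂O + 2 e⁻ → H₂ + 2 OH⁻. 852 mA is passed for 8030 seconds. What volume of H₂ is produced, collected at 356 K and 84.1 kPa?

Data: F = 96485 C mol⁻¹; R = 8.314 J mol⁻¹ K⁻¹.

Q = I·t = 0.8520 A × 8030.0 s = 6842 C.
n(e⁻) = Q/F = 6842 / 96485 = 0.07091 mol.
2 electrons are transferred per H₂ molecule, so n(H₂) = 0.07091 / 2 = 0.03545 mol.
V = nRT/P = (0.03545 × 8.314 × 356) / (84.1 × 10³ Pa) = 0.00125 m³ = 1.25 L.

1.25 L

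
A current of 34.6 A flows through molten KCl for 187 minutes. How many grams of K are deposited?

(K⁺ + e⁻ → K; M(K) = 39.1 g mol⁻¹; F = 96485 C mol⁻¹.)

157 g

Q = I·t = 34.60 A × 11220 s = 388200 C.
n(e⁻) = Q/F = 388200 / 96485 = 4.024 mol.
K⁺ + e⁻ → K, so n(K) = n(e⁻)/1 = 4.024 mol.
m = n·M = 4.024 × 39.1 = 157 g.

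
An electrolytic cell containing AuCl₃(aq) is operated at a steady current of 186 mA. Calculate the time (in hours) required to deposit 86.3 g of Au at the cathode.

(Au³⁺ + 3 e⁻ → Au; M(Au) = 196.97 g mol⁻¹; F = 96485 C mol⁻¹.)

189 h

n(Au) = m/M = 86.3 / 196.97 = 0.4381 mol.
Each Au atom requires 3 electrons, so n(e⁻) = 3 × 0.4381 = 1.314 mol.
Q = n(e⁻)·F = 1.314 × 96485 = 126800 C.
t = Q/I = 126800 / 0.1860 A = 681800 s = 189 h.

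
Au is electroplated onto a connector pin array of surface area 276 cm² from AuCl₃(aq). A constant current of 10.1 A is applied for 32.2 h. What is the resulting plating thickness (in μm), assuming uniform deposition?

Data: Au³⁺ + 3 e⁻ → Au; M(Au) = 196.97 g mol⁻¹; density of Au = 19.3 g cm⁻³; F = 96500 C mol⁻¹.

1500 μm

Q = I·t = 10.10 × 115920 = 1171000 C; n(e⁻) = 12.13 mol.
n(Au) = n(e⁻)/3 = 4.044 mol, so m = 4.044 × 196.97 = 796.6 g.
Volume = m/ρ = 796.6 / 19.3 = 41.27 cm³.
Thickness = V/A = 41.27 / 276 = 0.150 cm = 1500 μm.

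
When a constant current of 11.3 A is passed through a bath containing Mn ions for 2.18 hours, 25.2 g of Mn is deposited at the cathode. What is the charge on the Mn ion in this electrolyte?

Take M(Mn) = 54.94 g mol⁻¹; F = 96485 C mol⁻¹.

Q = I·t = 11.30 A × 7848.0 s = 88680 C, so n(e⁻) = 88680/96485 = 0.9191 mol.
n(Mn) deposited = 25.2 / 54.94 = 0.4587 mol.
Electrons per atom = n(e⁻)/n(Mn) = 0.9191 / 0.4587 = 2.00 ≈ 2, so the ion is Mn²⁺.

+2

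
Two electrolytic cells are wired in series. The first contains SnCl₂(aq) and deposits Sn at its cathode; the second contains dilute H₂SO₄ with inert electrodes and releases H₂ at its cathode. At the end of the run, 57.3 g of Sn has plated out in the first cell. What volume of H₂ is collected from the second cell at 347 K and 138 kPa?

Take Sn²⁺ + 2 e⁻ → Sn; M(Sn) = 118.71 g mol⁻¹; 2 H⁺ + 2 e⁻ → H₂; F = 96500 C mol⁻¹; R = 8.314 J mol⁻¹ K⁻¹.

10.1 L

n(Sn) = 57.3 / 118.71 = 0.4827 mol, so n(e⁻) = 2 × 0.4827 = 0.9654 mol.
The cells are in series, so the same 0.9654 mol of electrons passes through the second cell.
2 H⁺ + 2 e⁻ → H₂ — 2 mol e⁻ per mol H₂, so n(H₂) = 0.9654/2 = 0.4827 mol.
V = nRT/P = (0.4827 × 8.314 × 347) / (138 × 10³) = 0.0101 m³ = 10.1 L.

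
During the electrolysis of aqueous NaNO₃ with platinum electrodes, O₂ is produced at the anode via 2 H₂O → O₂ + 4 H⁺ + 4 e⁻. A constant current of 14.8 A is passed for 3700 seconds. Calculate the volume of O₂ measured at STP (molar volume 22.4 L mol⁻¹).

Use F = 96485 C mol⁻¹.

3.18 L

Q = I·t = 14.80 A × 3700.0 s = 54760 C.
n(e⁻) = Q/F = 54760 / 96485 = 0.5675 mol.
4 electrons are transferred per O₂ molecule, so n(O₂) = 0.5675 / 4 = 0.1419 mol.
V = n × V_m = 0.1419 × 22.4 = 3.18 L.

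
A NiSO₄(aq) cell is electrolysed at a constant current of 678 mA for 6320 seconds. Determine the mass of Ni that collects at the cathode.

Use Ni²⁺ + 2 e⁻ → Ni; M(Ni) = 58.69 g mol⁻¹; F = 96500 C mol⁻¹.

Q = I·t = 0.6780 A × 6320.0 s = 4285 C.
n(e⁻) = Q/F = 4285 / 96500 = 0.04440 mol.
Ni²⁺ + 2 e⁻ → Ni, so n(Ni) = n(e⁻)/2 = 0.02220 mol.
m = n·M = 0.02220 × 58.69 = 1.30 g.

1.30 g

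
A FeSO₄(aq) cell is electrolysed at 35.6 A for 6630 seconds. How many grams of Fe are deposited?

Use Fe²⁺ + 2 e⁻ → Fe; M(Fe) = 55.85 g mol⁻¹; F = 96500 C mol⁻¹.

68.3 g

Q = I·t = 35.60 A × 6630.0 s = 236000 C.
n(e⁻) = Q/F = 236000 / 96500 = 2.446 mol.
Fe²⁺ + 2 e⁻ → Fe, so n(Fe) = n(e⁻)/2 = 1.223 mol.
m = n·M = 1.223 × 55.85 = 68.3 g.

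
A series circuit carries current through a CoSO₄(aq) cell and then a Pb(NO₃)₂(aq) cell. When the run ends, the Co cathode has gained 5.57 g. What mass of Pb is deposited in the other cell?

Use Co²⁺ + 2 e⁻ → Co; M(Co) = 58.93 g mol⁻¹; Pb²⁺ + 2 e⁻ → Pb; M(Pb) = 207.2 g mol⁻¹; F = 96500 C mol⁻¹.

n(Co) = 5.57 / 58.93 = 0.09452 mol.
Since Co²⁺ + 2 e⁻ → Co, n(e⁻) passed = 2 × 0.09452 = 0.1890 mol.
Cells in series carry the same charge, so the same 0.1890 mol of electrons passes through cell 2.
Pb²⁺ + 2 e⁻ → Pb, so n(Pb) = 0.1890 / 2 = 0.09452 mol.
m(Pb) = 0.09452 × 207.2 = 19.6 g.

19.6 g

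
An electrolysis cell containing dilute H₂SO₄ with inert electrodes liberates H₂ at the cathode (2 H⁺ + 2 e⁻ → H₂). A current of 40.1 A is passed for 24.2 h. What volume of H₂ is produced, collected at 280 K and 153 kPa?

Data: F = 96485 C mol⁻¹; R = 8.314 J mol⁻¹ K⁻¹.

275 L

Q = I·t = 40.10 A × 87120 s = 3494000 C.
n(e⁻) = Q/F = 3494000 / 96485 = 36.21 mol.
2 electrons are transferred per H₂ molecule, so n(H₂) = 36.21 / 2 = 18.10 mol.
V = nRT/P = (18.10 × 8.314 × 280) / (153 × 10³ Pa) = 0.275 m³ = 275 L.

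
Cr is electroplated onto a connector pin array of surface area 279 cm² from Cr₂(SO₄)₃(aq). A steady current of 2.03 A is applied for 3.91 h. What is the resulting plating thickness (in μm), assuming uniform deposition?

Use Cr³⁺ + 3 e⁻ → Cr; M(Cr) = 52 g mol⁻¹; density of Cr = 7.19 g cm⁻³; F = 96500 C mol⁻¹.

Q = I·t = 2.030 × 14076 = 28570 C; n(e⁻) = 0.2961 mol.
n(Cr) = n(e⁻)/3 = 0.09870 mol, so m = 0.09870 × 52 = 5.133 g.
Volume = m/ρ = 5.133 / 7.19 = 0.7138 cm³.
Thickness = V/A = 0.7138 / 279 = 0.00256 cm = 25.6 μm.

25.6 μm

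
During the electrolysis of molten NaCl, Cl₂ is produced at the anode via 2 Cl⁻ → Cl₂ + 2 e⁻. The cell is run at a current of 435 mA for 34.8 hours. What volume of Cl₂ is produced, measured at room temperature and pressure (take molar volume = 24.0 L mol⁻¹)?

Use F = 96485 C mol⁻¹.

6.78 L

Q = I·t = 0.4350 A × 125280 s = 54500 C.
n(e⁻) = Q/F = 54500 / 96485 = 0.5648 mol.
2 electrons are transferred per Cl₂ molecule, so n(Cl₂) = 0.5648 / 2 = 0.2824 mol.
V = n × V_m = 0.2824 × 24.0 = 6.78 L.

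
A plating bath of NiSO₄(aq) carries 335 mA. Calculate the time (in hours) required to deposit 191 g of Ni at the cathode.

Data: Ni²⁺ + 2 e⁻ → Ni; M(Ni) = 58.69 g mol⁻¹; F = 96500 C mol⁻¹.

521 h

n(Ni) = m/M = 191 / 58.69 = 3.254 mol.
Each Ni atom requires 2 electrons, so n(e⁻) = 2 × 3.254 = 6.509 mol.
Q = n(e⁻)·F = 6.509 × 96500 = 628100 C.
t = Q/I = 628100 / 0.3350 A = 1875000 s = 521 h.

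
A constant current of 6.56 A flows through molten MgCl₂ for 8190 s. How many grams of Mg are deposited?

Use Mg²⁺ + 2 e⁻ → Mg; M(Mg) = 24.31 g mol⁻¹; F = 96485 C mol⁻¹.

6.77 g

Q = I·t = 6.560 A × 8190.0 s = 53730 C.
n(e⁻) = Q/F = 53730 / 96485 = 0.5568 mol.
Mg²⁺ + 2 e⁻ → Mg, so n(Mg) = n(e⁻)/2 = 0.2784 mol.
m = n·M = 0.2784 × 24.31 = 6.77 g.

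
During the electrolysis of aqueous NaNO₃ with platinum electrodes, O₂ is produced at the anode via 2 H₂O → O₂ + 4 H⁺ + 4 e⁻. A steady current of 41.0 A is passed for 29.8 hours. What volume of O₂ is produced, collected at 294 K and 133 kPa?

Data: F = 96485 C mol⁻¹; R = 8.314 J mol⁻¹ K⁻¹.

209 L

Q = I·t = 41.00 A × 107280 s = 4398000 C.
n(e⁻) = Q/F = 4398000 / 96485 = 45.59 mol.
4 electrons are transferred per O₂ molecule, so n(O₂) = 45.59 / 4 = 11.40 mol.
V = nRT/P = (11.40 × 8.314 × 294) / (133 × 10³ Pa) = 0.209 m³ = 209 L.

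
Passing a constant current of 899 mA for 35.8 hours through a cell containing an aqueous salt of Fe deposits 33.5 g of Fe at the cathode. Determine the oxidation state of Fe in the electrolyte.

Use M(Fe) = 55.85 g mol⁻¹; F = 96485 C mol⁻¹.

+2

Q = I·t = 0.8990 A × 128880 s = 115900 C, so n(e⁻) = 115900/96485 = 1.201 mol.
n(Fe) deposited = 33.5 / 55.85 = 0.5998 mol.
Electrons per atom = n(e⁻)/n(Fe) = 1.201 / 0.5998 = 2.00 ≈ 2, so the ion is Fe²⁺.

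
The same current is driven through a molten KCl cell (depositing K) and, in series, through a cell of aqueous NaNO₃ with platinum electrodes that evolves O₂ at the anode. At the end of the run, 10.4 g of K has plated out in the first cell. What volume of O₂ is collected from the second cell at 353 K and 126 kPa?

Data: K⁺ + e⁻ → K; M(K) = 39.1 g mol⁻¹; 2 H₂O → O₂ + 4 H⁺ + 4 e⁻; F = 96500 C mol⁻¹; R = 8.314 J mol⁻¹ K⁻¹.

n(K) = 10.4 / 39.1 = 0.2660 mol, so n(e⁻) = 1 × 0.2660 = 0.2660 mol.
The cells are in series, so the same 0.2660 mol of electrons passes through the second cell.
2 H₂O → O₂ + 4 H⁺ + 4 e⁻ — 4 mol e⁻ per mol O₂, so n(O₂) = 0.2660/4 = 0.06650 mol.
V = nRT/P = (0.06650 × 8.314 × 353) / (126 × 10³) = 0.00155 m³ = 1.55 L.

1.55 L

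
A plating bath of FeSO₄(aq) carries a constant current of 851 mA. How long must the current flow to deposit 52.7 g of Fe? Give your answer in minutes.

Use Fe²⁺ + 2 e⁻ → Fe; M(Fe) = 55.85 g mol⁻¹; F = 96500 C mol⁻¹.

3570 min

n(Fe) = m/M = 52.7 / 55.85 = 0.9436 mol.
Each Fe atom requires 2 electrons, so n(e⁻) = 2 × 0.9436 = 1.887 mol.
Q = n(e⁻)·F = 1.887 × 96500 = 182100 C.
t = Q/I = 182100 / 0.8510 A = 214000 s = 3570 min.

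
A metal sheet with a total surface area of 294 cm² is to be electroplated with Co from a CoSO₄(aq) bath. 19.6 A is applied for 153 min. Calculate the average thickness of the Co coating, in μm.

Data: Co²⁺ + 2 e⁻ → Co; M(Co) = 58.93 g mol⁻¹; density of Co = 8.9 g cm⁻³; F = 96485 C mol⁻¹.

Q = I·t = 19.60 × 9180.0 = 179900 C; n(e⁻) = 1.865 mol.
n(Co) = n(e⁻)/2 = 0.9324 mol, so m = 0.9324 × 58.93 = 54.95 g.
Volume = m/ρ = 54.95 / 8.9 = 6.174 cm³.
Thickness = V/A = 6.174 / 294 = 0.0210 cm = 210 μm.

210 μm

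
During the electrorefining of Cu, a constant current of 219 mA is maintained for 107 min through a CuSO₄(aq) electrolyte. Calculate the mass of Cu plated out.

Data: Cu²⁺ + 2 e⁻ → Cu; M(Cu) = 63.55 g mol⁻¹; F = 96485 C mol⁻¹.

0.463 g

Q = I·t = 0.2190 A × 6420.0 s = 1406 C.
n(e⁻) = Q/F = 1406 / 96485 = 0.01457 mol.
Cu²⁺ + 2 e⁻ → Cu, so n(Cu) = n(e⁻)/2 = 0.007286 mol.
m = n·M = 0.007286 × 63.55 = 0.463 g.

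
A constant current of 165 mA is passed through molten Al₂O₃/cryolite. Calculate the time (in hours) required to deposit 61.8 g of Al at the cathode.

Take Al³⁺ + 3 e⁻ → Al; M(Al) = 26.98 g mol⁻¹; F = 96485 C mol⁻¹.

n(Al) = m/M = 61.8 / 26.98 = 2.291 mol.
Each Al atom requires 3 electrons, so n(e⁻) = 3 × 2.291 = 6.872 mol.
Q = n(e⁻)·F = 6.872 × 96485 = 663000 C.
t = Q/I = 663000 / 0.1650 A = 4018000 s = 1120 h.

1120 h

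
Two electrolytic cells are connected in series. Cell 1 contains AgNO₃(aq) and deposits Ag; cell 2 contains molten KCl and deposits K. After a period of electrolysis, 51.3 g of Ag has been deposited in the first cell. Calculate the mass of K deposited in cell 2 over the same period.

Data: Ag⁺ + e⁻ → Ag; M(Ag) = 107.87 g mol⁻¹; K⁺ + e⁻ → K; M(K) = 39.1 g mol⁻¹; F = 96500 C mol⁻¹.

18.6 g

n(Ag) = 51.3 / 107.87 = 0.4756 mol.
Since Ag⁺ + e⁻ → Ag, n(e⁻) passed = 1 × 0.4756 = 0.4756 mol.
Cells in series carry the same charge, so the same 0.4756 mol of electrons passes through cell 2.
K⁺ + e⁻ → K, so n(K) = 0.4756 / 1 = 0.4756 mol.
m(K) = 0.4756 × 39.1 = 18.6 g.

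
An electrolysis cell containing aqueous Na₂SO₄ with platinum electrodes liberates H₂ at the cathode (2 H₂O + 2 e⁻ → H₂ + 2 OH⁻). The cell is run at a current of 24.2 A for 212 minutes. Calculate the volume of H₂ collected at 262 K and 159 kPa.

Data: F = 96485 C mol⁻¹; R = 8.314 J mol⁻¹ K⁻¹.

Q = I·t = 24.20 A × 12720 s = 307800 C.
n(e⁻) = Q/F = 307800 / 96485 = 3.190 mol.
2 electrons are transferred per H₂ molecule, so n(H₂) = 3.190 / 2 = 1.595 mol.
V = nRT/P = (1.595 × 8.314 × 262) / (159 × 10³ Pa) = 0.0219 m³ = 21.9 L.

21.9 L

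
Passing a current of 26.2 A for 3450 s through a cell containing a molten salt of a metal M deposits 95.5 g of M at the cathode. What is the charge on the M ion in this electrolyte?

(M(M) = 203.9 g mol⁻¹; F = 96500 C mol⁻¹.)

+2

Q = I·t = 26.20 A × 3450.0 s = 90390 C, so n(e⁻) = 90390/96500 = 0.9367 mol.
n(M) deposited = 95.5 / 203.9 = 0.4684 mol.
Electrons per atom = n(e⁻)/n(M) = 0.9367 / 0.4684 = 2.00 ≈ 2, so the ion is M²⁺.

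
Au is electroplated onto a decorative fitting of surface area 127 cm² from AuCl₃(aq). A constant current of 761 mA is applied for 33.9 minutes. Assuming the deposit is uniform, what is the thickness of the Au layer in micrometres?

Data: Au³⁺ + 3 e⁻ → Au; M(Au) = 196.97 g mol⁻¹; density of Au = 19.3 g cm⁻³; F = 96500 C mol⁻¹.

4.30 μm

Q = I·t = 0.7610 × 2034.0 = 1548 C; n(e⁻) = 0.01604 mol.
n(Au) = n(e⁻)/3 = 0.005347 mol, so m = 0.005347 × 196.97 = 1.053 g.
Volume = m/ρ = 1.053 / 19.3 = 0.05457 cm³.
Thickness = V/A = 0.05457 / 127 = 4.30 × 10⁻⁴ cm = 4.30 μm.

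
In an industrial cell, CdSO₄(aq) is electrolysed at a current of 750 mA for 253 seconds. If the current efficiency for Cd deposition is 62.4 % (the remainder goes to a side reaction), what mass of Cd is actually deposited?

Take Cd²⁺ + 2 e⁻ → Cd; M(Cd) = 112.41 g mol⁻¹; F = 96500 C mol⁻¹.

Q = I·t = 0.7500 × 253.00 = 189.8 C.
n(e⁻) = 189.8/96500 = 0.001966 mol; theoretically n(Cd) = 0.001966/2 = 0.0009832 mol, m_theo = 0.1105 g.
At 62.4 % efficiency, m_actual = 0.624 × 0.1105 = 0.0690 g.

0.0690 g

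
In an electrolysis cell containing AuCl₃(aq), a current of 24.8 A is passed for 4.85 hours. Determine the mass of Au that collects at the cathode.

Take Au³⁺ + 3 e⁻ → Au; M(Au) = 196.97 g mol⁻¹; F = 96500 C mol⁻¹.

Q = I·t = 24.80 A × 17460 s = 433000 C.
n(e⁻) = Q/F = 433000 / 96500 = 4.487 mol.
Au³⁺ + 3 e⁻ → Au, so n(Au) = n(e⁻)/3 = 1.496 mol.
m = n·M = 1.496 × 196.97 = 295 g.

295 g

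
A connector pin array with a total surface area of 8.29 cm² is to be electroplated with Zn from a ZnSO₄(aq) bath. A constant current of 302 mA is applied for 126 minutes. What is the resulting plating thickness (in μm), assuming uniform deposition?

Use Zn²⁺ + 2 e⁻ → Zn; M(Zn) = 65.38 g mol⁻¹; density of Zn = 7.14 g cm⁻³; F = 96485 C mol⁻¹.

Q = I·t = 0.3020 × 7560.0 = 2283 C; n(e⁻) = 0.02366 mol.
n(Zn) = n(e⁻)/2 = 0.01183 mol, so m = 0.01183 × 65.38 = 0.7735 g.
Volume = m/ρ = 0.7735 / 7.14 = 0.1083 cm³.
Thickness = V/A = 0.1083 / 8.29 = 0.0131 cm = 131 μm.

131 μm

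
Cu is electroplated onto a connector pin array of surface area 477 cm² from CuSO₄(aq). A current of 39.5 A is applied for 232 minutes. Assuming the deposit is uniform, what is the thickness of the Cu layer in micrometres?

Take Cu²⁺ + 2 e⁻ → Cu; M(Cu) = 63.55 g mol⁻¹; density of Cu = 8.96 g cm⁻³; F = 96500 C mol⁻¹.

Q = I·t = 39.50 × 13920 = 549800 C; n(e⁻) = 5.698 mol.
n(Cu) = n(e⁻)/2 = 2.849 mol, so m = 2.849 × 63.55 = 181.0 g.
Volume = m/ρ = 181.0 / 8.96 = 20.21 cm³.
Thickness = V/A = 20.21 / 477 = 0.0424 cm = 424 μm.

424 μm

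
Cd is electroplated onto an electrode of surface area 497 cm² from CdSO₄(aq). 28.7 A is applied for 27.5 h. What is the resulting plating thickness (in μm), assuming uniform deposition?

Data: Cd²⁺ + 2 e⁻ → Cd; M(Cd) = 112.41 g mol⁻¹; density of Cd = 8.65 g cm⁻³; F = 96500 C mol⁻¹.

3850 μm

Q = I·t = 28.70 × 99000 = 2841000 C; n(e⁻) = 29.44 mol.
n(Cd) = n(e⁻)/2 = 14.72 mol, so m = 14.72 × 112.41 = 1655 g.
Volume = m/ρ = 1655 / 8.65 = 191.3 cm³.
Thickness = V/A = 191.3 / 497 = 0.385 cm = 3850 μm.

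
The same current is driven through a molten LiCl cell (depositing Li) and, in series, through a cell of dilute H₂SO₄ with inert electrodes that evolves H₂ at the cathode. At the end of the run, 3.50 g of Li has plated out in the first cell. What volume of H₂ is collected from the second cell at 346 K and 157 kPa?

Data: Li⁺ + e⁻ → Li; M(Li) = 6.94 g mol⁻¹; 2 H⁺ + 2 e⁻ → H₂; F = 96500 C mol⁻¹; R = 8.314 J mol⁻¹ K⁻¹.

4.62 L

n(Li) = 3.50 / 6.94 = 0.5043 mol, so n(e⁻) = 1 × 0.5043 = 0.5043 mol.
The cells are in series, so the same 0.5043 mol of electrons passes through the second cell.
2 H⁺ + 2 e⁻ → H₂ — 2 mol e⁻ per mol H₂, so n(H₂) = 0.5043/2 = 0.2522 mol.
V = nRT/P = (0.2522 × 8.314 × 346) / (157 × 10³) = 0.00462 m³ = 4.62 L.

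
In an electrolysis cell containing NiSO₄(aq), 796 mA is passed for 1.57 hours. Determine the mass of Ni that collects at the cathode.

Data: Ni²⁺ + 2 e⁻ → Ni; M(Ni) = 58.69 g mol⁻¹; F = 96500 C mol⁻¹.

1.37 g

Q = I·t = 0.7960 A × 5652.0 s = 4499 C.
n(e⁻) = Q/F = 4499 / 96500 = 0.04662 mol.
Ni²⁺ + 2 e⁻ → Ni, so n(Ni) = n(e⁻)/2 = 0.02331 mol.
m = n·M = 0.02331 × 58.69 = 1.37 g.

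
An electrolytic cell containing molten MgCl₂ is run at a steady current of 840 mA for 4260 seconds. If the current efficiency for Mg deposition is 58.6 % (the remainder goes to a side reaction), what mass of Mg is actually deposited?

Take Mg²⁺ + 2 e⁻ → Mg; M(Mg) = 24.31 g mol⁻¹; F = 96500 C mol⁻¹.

Q = I·t = 0.8400 × 4260.0 = 3578 C.
n(e⁻) = 3578/96500 = 0.03708 mol; theoretically n(Mg) = 0.03708/2 = 0.01854 mol, m_theo = 0.4507 g.
At 58.6 % efficiency, m_actual = 0.586 × 0.4507 = 0.264 g.

0.264 g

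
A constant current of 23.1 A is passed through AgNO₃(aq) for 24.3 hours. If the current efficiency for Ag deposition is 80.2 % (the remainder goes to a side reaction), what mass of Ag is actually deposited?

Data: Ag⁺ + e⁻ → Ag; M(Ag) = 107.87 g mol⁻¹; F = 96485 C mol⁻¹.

Q = I·t = 23.10 × 87480 = 2021000 C.
n(e⁻) = 2021000/96485 = 20.94 mol; theoretically n(Ag) = 20.94/1 = 20.94 mol, m_theo = 2259 g.
At 80.2 % efficiency, m_actual = 0.802 × 2259 = 1810 g.

1810 g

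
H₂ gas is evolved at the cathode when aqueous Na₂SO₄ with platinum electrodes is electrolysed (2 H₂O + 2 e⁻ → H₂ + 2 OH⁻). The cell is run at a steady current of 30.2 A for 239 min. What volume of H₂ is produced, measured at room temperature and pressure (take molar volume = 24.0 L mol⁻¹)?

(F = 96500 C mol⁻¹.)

53.9 L

Q = I·t = 30.20 A × 14340 s = 433100 C.
n(e⁻) = Q/F = 433100 / 96500 = 4.488 mol.
2 electrons are transferred per H₂ molecule, so n(H₂) = 4.488 / 2 = 2.244 mol.
V = n × V_m = 2.244 × 24.0 = 53.9 L.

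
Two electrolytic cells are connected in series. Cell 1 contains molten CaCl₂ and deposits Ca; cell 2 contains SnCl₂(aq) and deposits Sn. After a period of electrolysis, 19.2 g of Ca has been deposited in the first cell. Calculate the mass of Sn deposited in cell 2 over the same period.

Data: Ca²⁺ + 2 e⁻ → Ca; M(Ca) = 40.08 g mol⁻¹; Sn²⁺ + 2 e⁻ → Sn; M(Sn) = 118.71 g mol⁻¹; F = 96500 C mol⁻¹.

n(Ca) = 19.2 / 40.08 = 0.4790 mol.
Since Ca²⁺ + 2 e⁻ → Ca, n(e⁻) passed = 2 × 0.4790 = 0.9581 mol.
Cells in series carry the same charge, so the same 0.9581 mol of electrons passes through cell 2.
Sn²⁺ + 2 e⁻ → Sn, so n(Sn) = 0.9581 / 2 = 0.4790 mol.
m(Sn) = 0.4790 × 118.71 = 56.9 g.

56.9 g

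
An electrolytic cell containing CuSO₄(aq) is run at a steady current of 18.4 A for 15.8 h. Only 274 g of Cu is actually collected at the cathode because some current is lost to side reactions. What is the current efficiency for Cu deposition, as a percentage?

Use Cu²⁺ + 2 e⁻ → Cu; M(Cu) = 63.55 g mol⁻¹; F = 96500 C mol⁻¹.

79.5 %

Q = I·t = 18.40 × 56880 = 1047000 C; n(e⁻) = 1047000/96500 = 10.85 mol.
Theoretical n(Cu) = n(e⁻)/2 = 5.423 mol, i.e. m_theo = 5.423 × 63.55 = 344.6 g.
Efficiency = m_actual / m_theo = 274 / 344.6 = 79.5 %.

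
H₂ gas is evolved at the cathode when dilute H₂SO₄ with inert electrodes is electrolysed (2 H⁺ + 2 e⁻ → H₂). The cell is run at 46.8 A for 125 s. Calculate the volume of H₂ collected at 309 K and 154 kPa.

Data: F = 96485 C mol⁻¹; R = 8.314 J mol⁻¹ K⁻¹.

0.506 L

Q = I·t = 46.80 A × 125.00 s = 5850 C.
n(e⁻) = Q/F = 5850 / 96485 = 0.06063 mol.
2 electrons are transferred per H₂ molecule, so n(H₂) = 0.06063 / 2 = 0.03032 mol.
V = nRT/P = (0.03032 × 8.314 × 309) / (154 × 10³ Pa) = 5.06 × 10⁻⁴ m³ = 0.506 L.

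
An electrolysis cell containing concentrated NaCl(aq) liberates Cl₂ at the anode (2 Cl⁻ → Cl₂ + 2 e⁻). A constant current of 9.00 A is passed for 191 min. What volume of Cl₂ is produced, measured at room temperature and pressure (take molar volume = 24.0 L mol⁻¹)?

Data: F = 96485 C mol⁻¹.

12.8 L

Q = I·t = 9.000 A × 11460 s = 103100 C.
n(e⁻) = Q/F = 103100 / 96485 = 1.069 mol.
2 electrons are transferred per Cl₂ molecule, so n(Cl₂) = 1.069 / 2 = 0.5345 mol.
V = n × V_m = 0.5345 × 24.0 = 12.8 L.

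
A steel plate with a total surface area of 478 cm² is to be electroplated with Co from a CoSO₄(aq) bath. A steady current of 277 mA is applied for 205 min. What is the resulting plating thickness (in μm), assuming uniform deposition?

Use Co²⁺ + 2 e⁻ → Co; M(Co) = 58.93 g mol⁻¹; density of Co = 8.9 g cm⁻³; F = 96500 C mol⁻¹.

Q = I·t = 0.2770 × 12300 = 3407 C; n(e⁻) = 0.03531 mol.
n(Co) = n(e⁻)/2 = 0.01765 mol, so m = 0.01765 × 58.93 = 1.040 g.
Volume = m/ρ = 1.040 / 8.9 = 0.1169 cm³.
Thickness = V/A = 0.1169 / 478 = 2.45 × 10⁻⁴ cm = 2.45 μm.

2.45 μm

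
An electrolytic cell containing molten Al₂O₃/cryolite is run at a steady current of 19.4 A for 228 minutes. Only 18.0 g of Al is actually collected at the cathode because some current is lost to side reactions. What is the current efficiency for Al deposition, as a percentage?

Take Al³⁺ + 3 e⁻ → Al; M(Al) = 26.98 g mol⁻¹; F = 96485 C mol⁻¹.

72.8 %

Q = I·t = 19.40 × 13680 = 265400 C; n(e⁻) = 265400/96485 = 2.751 mol.
Theoretical n(Al) = n(e⁻)/3 = 0.9169 mol, i.e. m_theo = 0.9169 × 26.98 = 24.74 g.
Efficiency = m_actual / m_theo = 18.0 / 24.74 = 72.8 %.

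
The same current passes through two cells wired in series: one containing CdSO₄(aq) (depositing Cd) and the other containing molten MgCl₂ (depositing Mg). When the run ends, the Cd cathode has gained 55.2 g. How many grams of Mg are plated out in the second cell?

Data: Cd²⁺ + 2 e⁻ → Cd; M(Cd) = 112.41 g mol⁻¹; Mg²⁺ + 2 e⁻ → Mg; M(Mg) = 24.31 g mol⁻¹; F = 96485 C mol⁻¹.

n(Cd) = 55.2 / 112.41 = 0.4911 mol.
Since Cd²⁺ + 2 e⁻ → Cd, n(e⁻) passed = 2 × 0.4911 = 0.9821 mol.
Cells in series carry the same charge, so the same 0.9821 mol of electrons passes through cell 2.
Mg²⁺ + 2 e⁻ → Mg, so n(Mg) = 0.9821 / 2 = 0.4911 mol.
m(Mg) = 0.4911 × 24.31 = 11.9 g.

11.9 g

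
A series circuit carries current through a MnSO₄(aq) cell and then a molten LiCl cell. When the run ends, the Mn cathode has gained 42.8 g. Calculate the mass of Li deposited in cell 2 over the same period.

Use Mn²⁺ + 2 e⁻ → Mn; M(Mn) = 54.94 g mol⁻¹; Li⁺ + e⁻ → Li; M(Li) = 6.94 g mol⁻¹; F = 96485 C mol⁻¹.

n(Mn) = 42.8 / 54.94 = 0.7790 mol.
Since Mn²⁺ + 2 e⁻ → Mn, n(e⁻) passed = 2 × 0.7790 = 1.558 mol.
Cells in series carry the same charge, so the same 1.558 mol of electrons passes through cell 2.
Li⁺ + e⁻ → Li, so n(Li) = 1.558 / 1 = 1.558 mol.
m(Li) = 1.558 × 6.94 = 10.8 g.

10.8 g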